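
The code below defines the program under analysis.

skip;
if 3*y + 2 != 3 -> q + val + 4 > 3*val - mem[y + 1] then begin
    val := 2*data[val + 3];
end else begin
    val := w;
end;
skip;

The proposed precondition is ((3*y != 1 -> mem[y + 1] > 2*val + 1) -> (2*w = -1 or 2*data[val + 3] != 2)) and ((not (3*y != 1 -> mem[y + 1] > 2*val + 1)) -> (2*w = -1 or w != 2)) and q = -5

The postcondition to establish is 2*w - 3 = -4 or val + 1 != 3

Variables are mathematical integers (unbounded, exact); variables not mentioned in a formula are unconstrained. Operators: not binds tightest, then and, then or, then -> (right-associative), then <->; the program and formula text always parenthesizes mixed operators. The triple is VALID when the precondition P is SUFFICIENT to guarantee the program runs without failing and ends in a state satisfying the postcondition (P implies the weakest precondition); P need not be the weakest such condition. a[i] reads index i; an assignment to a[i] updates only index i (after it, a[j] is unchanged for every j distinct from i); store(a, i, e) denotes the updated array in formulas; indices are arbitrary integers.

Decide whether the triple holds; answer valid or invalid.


Working backward. After the program, the postcondition 2*w - 3 = -4 or val + 1 != 3 must hold; in canonical form it is 2*w = -1 or val != 2.
Before skip: 2*w = -1 or val != 2
Then branch requires 2*w = -1 or 2*data[val + 3] != 2; else branch requires 2*w = -1 or w != 2.
Before the if: ((3*y != 1 -> mem[y + 1] + q > 2*val - 4) -> (2*w = -1 or 2*data[val + 3] != 2)) and ((not (3*y != 1 -> mem[y + 1] + q > 2*val - 4)) -> (2*w = -1 or w != 2))
Before skip: ((3*y != 1 -> mem[y + 1] + q > 2*val - 4) -> (2*w = -1 or 2*data[val + 3] != 2)) and ((not (3*y != 1 -> mem[y + 1] + q > 2*val - 4)) -> (2*w = -1 or w != 2))
The weakest precondition is ((3*y != 1 -> mem[y + 1] + q > 2*val - 4) -> (2*w = -1 or 2*data[val + 3] != 2)) and ((not (3*y != 1 -> mem[y + 1] + q > 2*val - 4)) -> (2*w = -1 or w != 2)).
Check whether ((3*y != 1 -> mem[y + 1] > 2*val + 1) -> (2*w = -1 or 2*data[val + 3] != 2)) and ((not (3*y != 1 -> mem[y + 1] > 2*val + 1)) -> (2*w = -1 or w != 2)) and q = -5 implies it.
Every state satisfying the precondition satisfies the weakest precondition: the implication holds.
Answer: valid


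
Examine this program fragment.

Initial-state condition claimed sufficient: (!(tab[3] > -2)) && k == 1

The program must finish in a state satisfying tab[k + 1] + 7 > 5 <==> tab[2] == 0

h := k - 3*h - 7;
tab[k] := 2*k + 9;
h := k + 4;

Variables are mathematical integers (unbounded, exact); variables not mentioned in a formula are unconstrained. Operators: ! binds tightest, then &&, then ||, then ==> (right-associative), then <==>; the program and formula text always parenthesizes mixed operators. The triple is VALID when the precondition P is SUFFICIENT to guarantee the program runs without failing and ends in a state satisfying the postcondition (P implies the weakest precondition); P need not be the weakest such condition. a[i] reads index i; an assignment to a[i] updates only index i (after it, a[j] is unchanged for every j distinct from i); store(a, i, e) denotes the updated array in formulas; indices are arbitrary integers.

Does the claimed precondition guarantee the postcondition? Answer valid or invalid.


Working backward. After the program, the postcondition tab[k + 1] + 7 > 5 <==> tab[2] == 0 must hold; in canonical form it is tab[k + 1] > -2 <==> tab[2] == 0.
Before h := k + 4: tab[k + 1] > -2 <==> tab[2] == 0
Before tab[k] := 2*k + 9: store(tab, k, 2*k + 9)[k + 1] > -2 <==> store(tab, k, 2*k + 9)[2] == 0
Before h := k - 3*h - 7: store(tab, k, 2*k + 9)[k + 1] > -2 <==> store(tab, k, 2*k + 9)[2] == 0
The weakest precondition is store(tab, k, 2*k + 9)[k + 1] > -2 <==> store(tab, k, 2*k + 9)[2] == 0.
Check whether (!(tab[3] > -2)) && k == 1 implies it.
Countermodel: at the initial state k = 1, tab = {[1] = -2, [2] = -1, [3] = -2, elsewhere -2}, the precondition holds but the weakest precondition fails.
Answer: invalid


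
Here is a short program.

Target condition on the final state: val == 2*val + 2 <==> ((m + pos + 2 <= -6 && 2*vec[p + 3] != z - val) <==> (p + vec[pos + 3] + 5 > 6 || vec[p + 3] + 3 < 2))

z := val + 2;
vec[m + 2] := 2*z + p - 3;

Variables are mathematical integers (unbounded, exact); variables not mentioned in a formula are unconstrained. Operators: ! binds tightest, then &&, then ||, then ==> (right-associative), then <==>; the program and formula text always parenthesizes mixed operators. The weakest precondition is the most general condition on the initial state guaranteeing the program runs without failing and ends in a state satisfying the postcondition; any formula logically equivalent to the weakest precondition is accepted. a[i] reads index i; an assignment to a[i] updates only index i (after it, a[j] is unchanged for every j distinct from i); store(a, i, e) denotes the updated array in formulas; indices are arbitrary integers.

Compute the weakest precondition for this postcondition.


Working backward. After the program, the postcondition val == 2*val + 2 <==> ((m + pos + 2 <= -6 && 2*vec[p + 3] != z - val) <==> (p + vec[pos + 3] + 5 > 6 || vec[p + 3] + 3 < 2)) must hold; in canonical form it is val == -2 <==> ((m + pos <= -8 && 2*vec[p + 3] + val != z) <==> (vec[pos + 3] + p > 1 || vec[p + 3] < -1)).
Before vec[m + 2] := 2*z + p - 3: val == -2 <==> ((m + pos <= -8 && 2*store(vec, m + 2, p + 2*z - 3)[p + 3] + val != z) <==> (store(vec, m + 2, p + 2*z - 3)[pos + 3] + p > 1 || store(vec, m + 2, p + 2*z - 3)[p + 3] < -1))
Before z := val + 2: val == -2 <==> ((m + pos <= -8 && 2*store(vec, m + 2, p + 2*val + 1)[p + 3] != 2) <==> (store(vec, m + 2, p + 2*val + 1)[pos + 3] + p > 1 || store(vec, m + 2, p + 2*val + 1)[p + 3] < -1))
Answer: WP = val == -2 <==> ((m + pos <= -8 && 2*store(vec, m + 2, p + 2*val + 1)[p + 3] != 2) <==> (store(vec, m + 2, p + 2*val + 1)[pos + 3] + p > 1 || store(vec, m + 2, p + 2*val + 1)[p + 3] < -1))


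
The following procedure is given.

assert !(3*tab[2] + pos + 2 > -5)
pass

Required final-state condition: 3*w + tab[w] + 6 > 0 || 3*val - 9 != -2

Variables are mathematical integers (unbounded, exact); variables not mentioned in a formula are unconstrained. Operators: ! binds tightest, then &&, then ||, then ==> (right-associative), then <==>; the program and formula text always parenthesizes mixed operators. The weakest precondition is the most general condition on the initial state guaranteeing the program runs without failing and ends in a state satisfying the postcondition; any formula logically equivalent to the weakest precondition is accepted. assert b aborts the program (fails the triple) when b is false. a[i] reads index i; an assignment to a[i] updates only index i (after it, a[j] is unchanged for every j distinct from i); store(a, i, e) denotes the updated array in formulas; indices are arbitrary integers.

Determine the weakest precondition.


Working backward. After the program, the postcondition 3*w + tab[w] + 6 > 0 || 3*val - 9 != -2 must hold; in canonical form it is tab[w] + 3*w > -6 || 3*val != 7.
Before skip: tab[w] + 3*w > -6 || 3*val != 7
Before assert !(3*tab[2] + pos + 2 > -5): (!(3*tab[2] + pos > -7)) && (tab[w] + 3*w > -6 || 3*val != 7)
Answer: WP = (!(3*tab[2] + pos > -7)) && (tab[w] + 3*w > -6 || 3*val != 7)


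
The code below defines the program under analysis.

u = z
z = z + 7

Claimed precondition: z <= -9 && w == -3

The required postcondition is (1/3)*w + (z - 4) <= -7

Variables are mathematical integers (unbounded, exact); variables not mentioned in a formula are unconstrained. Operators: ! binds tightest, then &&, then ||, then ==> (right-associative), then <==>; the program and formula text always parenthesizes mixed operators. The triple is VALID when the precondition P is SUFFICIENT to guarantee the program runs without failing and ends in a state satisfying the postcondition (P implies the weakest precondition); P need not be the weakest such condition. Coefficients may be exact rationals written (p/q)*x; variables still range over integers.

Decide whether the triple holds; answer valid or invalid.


Working backward. After the program, the postcondition (1/3)*w + (z - 4) <= -7 must hold; in canonical form it is (1/3)*w + z <= -3.
Before z := z + 7: (1/3)*w + z <= -10
Before u := z: (1/3)*w + z <= -10
The weakest precondition is (1/3)*w + z <= -10.
Check whether z <= -9 && w == -3 implies it.
Every state satisfying the precondition satisfies the weakest precondition: the implication holds.
Answer: valid


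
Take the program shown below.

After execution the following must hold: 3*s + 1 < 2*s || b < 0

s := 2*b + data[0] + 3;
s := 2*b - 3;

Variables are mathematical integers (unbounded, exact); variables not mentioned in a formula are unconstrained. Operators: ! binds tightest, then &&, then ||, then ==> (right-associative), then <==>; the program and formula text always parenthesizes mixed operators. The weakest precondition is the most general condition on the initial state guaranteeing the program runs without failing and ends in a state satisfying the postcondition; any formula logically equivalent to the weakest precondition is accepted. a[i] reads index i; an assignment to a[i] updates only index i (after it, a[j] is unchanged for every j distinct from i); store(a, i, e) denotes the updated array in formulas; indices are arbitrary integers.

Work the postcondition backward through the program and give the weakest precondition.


Working backward. After the program, the postcondition 3*s + 1 < 2*s || b < 0 must hold; in canonical form it is s < -1 || b < 0.
Before s := 2*b - 3: 2*b < 2 || b < 0
Before s := 2*b + data[0] + 3: 2*b < 2 || b < 0
Answer: WP = 2*b < 2 || b < 0


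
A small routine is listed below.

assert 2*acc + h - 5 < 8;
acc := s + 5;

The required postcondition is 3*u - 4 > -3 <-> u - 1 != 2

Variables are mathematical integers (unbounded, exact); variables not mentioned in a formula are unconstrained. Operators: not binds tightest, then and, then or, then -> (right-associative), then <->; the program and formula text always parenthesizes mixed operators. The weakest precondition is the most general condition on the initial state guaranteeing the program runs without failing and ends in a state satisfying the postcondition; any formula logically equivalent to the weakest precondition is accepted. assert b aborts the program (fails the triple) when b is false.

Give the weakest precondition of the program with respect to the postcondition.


Working backward. After the program, the postcondition 3*u - 4 > -3 <-> u - 1 != 2 must hold; in canonical form it is 3*u > 1 <-> u != 3.
Before acc := s + 5: 3*u > 1 <-> u != 3
Before assert 2*acc + h - 5 < 8: 2*acc + h < 13 and (3*u > 1 <-> u != 3)
Answer: WP = 2*acc + h < 13 and (3*u > 1 <-> u != 3)


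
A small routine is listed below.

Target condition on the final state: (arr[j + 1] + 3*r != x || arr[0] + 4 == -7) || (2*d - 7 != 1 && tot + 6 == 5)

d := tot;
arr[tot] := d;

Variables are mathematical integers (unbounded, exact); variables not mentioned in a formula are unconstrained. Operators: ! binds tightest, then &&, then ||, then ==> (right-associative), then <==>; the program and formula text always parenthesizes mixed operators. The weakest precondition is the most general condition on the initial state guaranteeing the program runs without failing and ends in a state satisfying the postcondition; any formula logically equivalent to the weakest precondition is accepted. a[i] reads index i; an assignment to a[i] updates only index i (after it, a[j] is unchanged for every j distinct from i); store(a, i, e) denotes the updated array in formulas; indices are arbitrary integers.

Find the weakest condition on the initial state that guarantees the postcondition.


Working backward. After the program, the postcondition (arr[j + 1] + 3*r != x || arr[0] + 4 == -7) || (2*d - 7 != 1 && tot + 6 == 5) must hold; in canonical form it is arr[j + 1] + 3*r != x || arr[0] == -11 || (2*d != 8 && tot == -1).
Before arr[tot] := d: store(arr, tot, d)[j + 1] + 3*r != x || store(arr, tot, d)[0] == -11 || (2*d != 8 && tot == -1)
Before d := tot: store(arr, tot, tot)[j + 1] + 3*r != x || store(arr, tot, tot)[0] == -11 || (2*tot != 8 && tot == -1)
Answer: WP = store(arr, tot, tot)[j + 1] + 3*r != x || store(arr, tot, tot)[0] == -11 || (2*tot != 8 && tot == -1)


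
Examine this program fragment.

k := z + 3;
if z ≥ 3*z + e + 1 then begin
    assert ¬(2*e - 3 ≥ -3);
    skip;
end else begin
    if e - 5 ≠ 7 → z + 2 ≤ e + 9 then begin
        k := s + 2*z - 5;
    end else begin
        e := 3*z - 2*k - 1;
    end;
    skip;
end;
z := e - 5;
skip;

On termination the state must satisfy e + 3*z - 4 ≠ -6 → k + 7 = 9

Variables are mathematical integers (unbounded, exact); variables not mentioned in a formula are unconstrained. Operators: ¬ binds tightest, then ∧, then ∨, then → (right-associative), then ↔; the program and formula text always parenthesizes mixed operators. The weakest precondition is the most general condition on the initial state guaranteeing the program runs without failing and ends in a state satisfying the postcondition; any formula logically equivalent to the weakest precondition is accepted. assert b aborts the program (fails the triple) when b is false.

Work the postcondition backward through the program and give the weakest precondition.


Working backward. After the program, the postcondition e + 3*z - 4 ≠ -6 → k + 7 = 9 must hold; in canonical form it is e + 3*z ≠ -2 → k = 2.
Before skip: e + 3*z ≠ -2 → k = 2
Before z := e - 5: 4*e ≠ 13 → k = 2
Then branch requires (¬(2*e ≥ 0)) ∧ (4*e ≠ 13 → k = 2); else branch requires ((e ≠ 12 → z ≤ e + 7) → (4*e ≠ 13 → s + 2*z = 7)) ∧ ((¬(e ≠ 12 → z ≤ e + 7)) → (12*z ≠ 8*k + 17 → k = 2)).
Before the if: (e + 2*z ≤ -1 → ((¬(2*e ≥ 0)) ∧ (4*e ≠ 13 → k = 2))) ∧ ((¬(e + 2*z ≤ -1)) → (((e ≠ 12 → z ≤ e + 7) → (4*e ≠ 13 → s + 2*z = 7)) ∧ ((¬(e ≠ 12 → z ≤ e + 7)) → (12*z ≠ 8*k + 17 → k = 2))))
Before k := z + 3: (e + 2*z ≤ -1 → ((¬(2*e ≥ 0)) ∧ (4*e ≠ 13 → z = -1))) ∧ ((¬(e + 2*z ≤ -1)) → (((e ≠ 12 → z ≤ e + 7) → (4*e ≠ 13 → s + 2*z = 7)) ∧ ((¬(e ≠ 12 → z ≤ e + 7)) → (4*z ≠ 41 → z = -1))))
Answer: WP = (e + 2*z ≤ -1 → ((¬(2*e ≥ 0)) ∧ (4*e ≠ 13 → z = -1))) ∧ ((¬(e + 2*z ≤ -1)) → (((e ≠ 12 → z ≤ e + 7) → (4*e ≠ 13 → s + 2*z = 7)) ∧ ((¬(e ≠ 12 → z ≤ e + 7)) → (4*z ≠ 41 → z = -1))))


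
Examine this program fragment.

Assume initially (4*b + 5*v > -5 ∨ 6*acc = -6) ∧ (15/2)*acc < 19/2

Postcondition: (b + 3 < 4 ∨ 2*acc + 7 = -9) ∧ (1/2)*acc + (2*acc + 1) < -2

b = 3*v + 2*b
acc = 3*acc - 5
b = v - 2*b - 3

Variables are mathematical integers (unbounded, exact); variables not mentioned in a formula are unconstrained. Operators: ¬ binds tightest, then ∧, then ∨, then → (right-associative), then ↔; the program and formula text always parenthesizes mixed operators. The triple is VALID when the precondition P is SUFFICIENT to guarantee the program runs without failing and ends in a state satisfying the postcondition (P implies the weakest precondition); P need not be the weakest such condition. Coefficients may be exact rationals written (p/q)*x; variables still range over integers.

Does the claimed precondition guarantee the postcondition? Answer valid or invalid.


Working backward. After the program, the postcondition (b + 3 < 4 ∨ 2*acc + 7 = -9) ∧ (1/2)*acc + (2*acc + 1) < -2 must hold; in canonical form it is (b < 1 ∨ 2*acc = -16) ∧ (5/2)*acc < -3.
Before b := v - 2*b - 3: (v < 2*b + 4 ∨ 2*acc = -16) ∧ (5/2)*acc < -3
Before acc := 3*acc - 5: (v < 2*b + 4 ∨ 6*acc = -6) ∧ (15/2)*acc < 19/2
Before b := 3*v + 2*b: (4*b + 5*v > -4 ∨ 6*acc = -6) ∧ (15/2)*acc < 19/2
The weakest precondition is (4*b + 5*v > -4 ∨ 6*acc = -6) ∧ (15/2)*acc < 19/2.
Check whether (4*b + 5*v > -5 ∨ 6*acc = -6) ∧ (15/2)*acc < 19/2 implies it.
Countermodel: at the initial state acc = 0, b = -1, v = 0, the precondition holds but the weakest precondition fails.
Answer: invalid


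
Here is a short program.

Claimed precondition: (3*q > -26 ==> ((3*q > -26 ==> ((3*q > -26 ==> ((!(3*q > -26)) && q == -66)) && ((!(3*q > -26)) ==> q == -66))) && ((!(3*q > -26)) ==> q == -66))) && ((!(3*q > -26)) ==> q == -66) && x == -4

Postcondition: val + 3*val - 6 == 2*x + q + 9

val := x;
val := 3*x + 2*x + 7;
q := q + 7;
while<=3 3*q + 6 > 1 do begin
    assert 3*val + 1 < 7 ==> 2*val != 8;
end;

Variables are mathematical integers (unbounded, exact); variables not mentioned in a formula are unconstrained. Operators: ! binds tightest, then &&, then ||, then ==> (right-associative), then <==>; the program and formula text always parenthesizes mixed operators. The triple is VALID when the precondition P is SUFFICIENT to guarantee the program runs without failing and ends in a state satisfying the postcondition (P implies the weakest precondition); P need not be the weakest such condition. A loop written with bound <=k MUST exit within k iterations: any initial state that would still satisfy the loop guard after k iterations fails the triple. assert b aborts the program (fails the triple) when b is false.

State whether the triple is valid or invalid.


Working backward. After the program, the postcondition val + 3*val - 6 == 2*x + q + 9 must hold; in canonical form it is 4*val == q + 2*x + 15.
Before the loop (bound <=3), unroll the exhaustion recursion (WP_0 = exit-now case; WP_j = one more guarded iteration, up to j = 3):
  WP_0: (!(3*q > -5)) && 4*val == q + 2*x + 15
  WP_1: (3*q > -5 ==> ((3*val < 6 ==> 2*val != 8) && (!(3*q > -5)) && 4*val == q + 2*x + 15)) && ((!(3*q > -5)) ==> 4*val == q + 2*x + 15)
  WP_2: (3*q > -5 ==> ((3*val < 6 ==> 2*val != 8) && (3*q > -5 ==> ((3*val < 6 ==> 2*val != 8) && (!(3*q > -5)) && 4*val == q + 2*x + 15)) && ((!(3*q > -5)) ==> 4*val == q + 2*x + 15))) && ((!(3*q > -5)) ==> 4*val == q + 2*x + 15)
  WP_3: (3*q > -5 ==> ((3*val < 6 ==> 2*val != 8) && (3*q > -5 ==> ((3*val < 6 ==> 2*val != 8) && (3*q > -5 ==> ((3*val < 6 ==> 2*val != 8) && (!(3*q > -5)) && 4*val == q + 2*x + 15)) && ((!(3*q > -5)) ==> 4*val == q + 2*x + 15))) && ((!(3*q > -5)) ==> 4*val == q + 2*x + 15))) && ((!(3*q > -5)) ==> 4*val == q + 2*x + 15)
So before the loop: (3*q > -5 ==> ((3*val < 6 ==> 2*val != 8) && (3*q > -5 ==> ((3*val < 6 ==> 2*val != 8) && (3*q > -5 ==> ((3*val < 6 ==> 2*val != 8) && (!(3*q > -5)) && 4*val == q + 2*x + 15)) && ((!(3*q > -5)) ==> 4*val == q + 2*x + 15))) && ((!(3*q > -5)) ==> 4*val == q + 2*x + 15))) && ((!(3*q > -5)) ==> 4*val == q + 2*x + 15)
Before q := q + 7: (3*q > -26 ==> ((3*val < 6 ==> 2*val != 8) && (3*q > -26 ==> ((3*val < 6 ==> 2*val != 8) && (3*q > -26 ==> ((3*val < 6 ==> 2*val != 8) && (!(3*q > -26)) && 4*val == q + 2*x + 22)) && ((!(3*q > -26)) ==> 4*val == q + 2*x + 22))) && ((!(3*q > -26)) ==> 4*val == q + 2*x + 22))) && ((!(3*q > -26)) ==> 4*val == q + 2*x + 22)
Before val := 3*x + 2*x + 7: (3*q > -26 ==> ((15*x < -15 ==> 10*x != -6) && (3*q > -26 ==> ((15*x < -15 ==> 10*x != -6) && (3*q > -26 ==> ((15*x < -15 ==> 10*x != -6) && (!(3*q > -26)) && 18*x == q - 6)) && ((!(3*q > -26)) ==> 18*x == q - 6))) && ((!(3*q > -26)) ==> 18*x == q - 6))) && ((!(3*q > -26)) ==> 18*x == q - 6)
Before val := x: (3*q > -26 ==> ((15*x < -15 ==> 10*x != -6) && (3*q > -26 ==> ((15*x < -15 ==> 10*x != -6) && (3*q > -26 ==> ((15*x < -15 ==> 10*x != -6) && (!(3*q > -26)) && 18*x == q - 6)) && ((!(3*q > -26)) ==> 18*x == q - 6))) && ((!(3*q > -26)) ==> 18*x == q - 6))) && ((!(3*q > -26)) ==> 18*x == q - 6)
The weakest precondition is (3*q > -26 ==> ((15*x < -15 ==> 10*x != -6) && (3*q > -26 ==> ((15*x < -15 ==> 10*x != -6) && (3*q > -26 ==> ((15*x < -15 ==> 10*x != -6) && (!(3*q > -26)) && 18*x == q - 6)) && ((!(3*q > -26)) ==> 18*x == q - 6))) && ((!(3*q > -26)) ==> 18*x == q - 6))) && ((!(3*q > -26)) ==> 18*x == q - 6).
Check whether (3*q > -26 ==> ((3*q > -26 ==> ((3*q > -26 ==> ((!(3*q > -26)) && q == -66)) && ((!(3*q > -26)) ==> q == -66))) && ((!(3*q > -26)) ==> q == -66))) && ((!(3*q > -26)) ==> q == -66) && x == -4 implies it.
Every state satisfying the precondition satisfies the weakest precondition: the implication holds.
Answer: valid


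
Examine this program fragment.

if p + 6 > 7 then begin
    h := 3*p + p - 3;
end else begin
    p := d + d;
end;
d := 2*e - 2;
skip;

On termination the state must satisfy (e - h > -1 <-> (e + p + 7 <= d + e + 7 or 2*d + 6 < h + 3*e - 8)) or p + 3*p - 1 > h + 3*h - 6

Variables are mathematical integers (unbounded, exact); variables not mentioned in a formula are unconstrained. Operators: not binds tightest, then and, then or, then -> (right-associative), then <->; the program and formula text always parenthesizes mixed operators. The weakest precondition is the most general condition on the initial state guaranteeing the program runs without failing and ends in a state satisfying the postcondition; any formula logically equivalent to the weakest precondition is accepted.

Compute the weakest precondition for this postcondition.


Working backward. After the program, the postcondition (e - h > -1 <-> (e + p + 7 <= d + e + 7 or 2*d + 6 < h + 3*e - 8)) or p + 3*p - 1 > h + 3*h - 6 must hold; in canonical form it is (e > h - 1 <-> (p <= d or 2*d < 3*e + h - 14)) or 4*p > 4*h - 5.
Before skip: (e > h - 1 <-> (p <= d or 2*d < 3*e + h - 14)) or 4*p > 4*h - 5
Before d := 2*e - 2: (e > h - 1 <-> (p <= 2*e - 2 or e < h - 10)) or 4*p > 4*h - 5
Then branch requires (e > 4*p - 4 <-> (p <= 2*e - 2 or e < 4*p - 13)) or 12*p < 17; else branch requires (e > h - 1 <-> (2*d <= 2*e - 2 or e < h - 10)) or 8*d > 4*h - 5.
Before the if: (p > 1 -> ((e > 4*p - 4 <-> (p <= 2*e - 2 or e < 4*p - 13)) or 12*p < 17)) and ((not (p > 1)) -> ((e > h - 1 <-> (2*d <= 2*e - 2 or e < h - 10)) or 8*d > 4*h - 5))
Answer: WP = (p > 1 -> ((e > 4*p - 4 <-> (p <= 2*e - 2 or e < 4*p - 13)) or 12*p < 17)) and ((not (p > 1)) -> ((e > h - 1 <-> (2*d <= 2*e - 2 or e < h - 10)) or 8*d > 4*h - 5))


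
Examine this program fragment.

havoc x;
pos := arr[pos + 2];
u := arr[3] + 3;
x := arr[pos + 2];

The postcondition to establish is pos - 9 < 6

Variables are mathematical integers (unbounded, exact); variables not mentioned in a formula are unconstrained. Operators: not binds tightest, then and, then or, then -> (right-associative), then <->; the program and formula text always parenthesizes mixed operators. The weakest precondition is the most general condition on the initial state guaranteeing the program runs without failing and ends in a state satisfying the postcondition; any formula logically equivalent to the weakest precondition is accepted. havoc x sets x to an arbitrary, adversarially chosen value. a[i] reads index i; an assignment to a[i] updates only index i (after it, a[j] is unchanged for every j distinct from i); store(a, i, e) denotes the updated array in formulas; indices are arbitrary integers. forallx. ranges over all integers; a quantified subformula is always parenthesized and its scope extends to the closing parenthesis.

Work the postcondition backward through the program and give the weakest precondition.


Working backward. After the program, the postcondition pos - 9 < 6 must hold; in canonical form it is pos < 15.
Before x := arr[pos + 2]: pos < 15
Before u := arr[3] + 3: pos < 15
Before pos := arr[pos + 2]: arr[pos + 2] < 15
Before havoc x: arr[pos + 2] < 15
Answer: WP = arr[pos + 2] < 15


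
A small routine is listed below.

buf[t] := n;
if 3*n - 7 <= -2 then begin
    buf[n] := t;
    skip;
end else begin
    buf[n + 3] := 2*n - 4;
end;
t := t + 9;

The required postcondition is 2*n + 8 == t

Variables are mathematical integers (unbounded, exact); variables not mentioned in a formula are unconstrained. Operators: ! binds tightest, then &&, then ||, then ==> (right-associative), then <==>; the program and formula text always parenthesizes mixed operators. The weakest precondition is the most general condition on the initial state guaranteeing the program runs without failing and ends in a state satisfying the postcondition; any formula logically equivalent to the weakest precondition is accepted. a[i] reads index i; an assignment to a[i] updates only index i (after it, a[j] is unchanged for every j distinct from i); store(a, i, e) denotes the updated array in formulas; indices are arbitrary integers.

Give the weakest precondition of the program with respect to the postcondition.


Working backward. After the program, the postcondition 2*n + 8 == t must hold; in canonical form it is 2*n == t - 8.
Before t := t + 9: 2*n == t + 1
Then branch requires 2*n == t + 1; else branch requires 2*n == t + 1.
Before the if: (3*n <= 5 ==> 2*n == t + 1) && ((!(3*n <= 5)) ==> 2*n == t + 1)
Before buf[t] := n: (3*n <= 5 ==> 2*n == t + 1) && ((!(3*n <= 5)) ==> 2*n == t + 1)
Answer: WP = (3*n <= 5 ==> 2*n == t + 1) && ((!(3*n <= 5)) ==> 2*n == t + 1)


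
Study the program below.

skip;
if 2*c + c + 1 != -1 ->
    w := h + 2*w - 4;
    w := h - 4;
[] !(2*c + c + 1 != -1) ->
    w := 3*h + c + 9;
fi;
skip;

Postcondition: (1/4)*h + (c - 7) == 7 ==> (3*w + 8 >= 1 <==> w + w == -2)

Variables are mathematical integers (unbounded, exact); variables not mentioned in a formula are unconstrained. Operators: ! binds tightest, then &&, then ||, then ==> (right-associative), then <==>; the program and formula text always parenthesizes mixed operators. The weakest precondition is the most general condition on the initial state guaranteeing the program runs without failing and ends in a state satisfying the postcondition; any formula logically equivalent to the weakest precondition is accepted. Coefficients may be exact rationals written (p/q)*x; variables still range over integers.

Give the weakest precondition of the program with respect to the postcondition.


Working backward. After the program, the postcondition (1/4)*h + (c - 7) == 7 ==> (3*w + 8 >= 1 <==> w + w == -2) must hold; in canonical form it is c + (1/4)*h == 14 ==> (3*w >= -7 <==> 2*w == -2).
Before skip: c + (1/4)*h == 14 ==> (3*w >= -7 <==> 2*w == -2)
Then branch requires c + (1/4)*h == 14 ==> (3*h >= 5 <==> 2*h == 6); else branch requires c + (1/4)*h == 14 ==> (3*c + 9*h >= -34 <==> 2*c + 6*h == -20).
Before the if: (3*c != -2 ==> (c + (1/4)*h == 14 ==> (3*h >= 5 <==> 2*h == 6))) && ((!(3*c != -2)) ==> (c + (1/4)*h == 14 ==> (3*c + 9*h >= -34 <==> 2*c + 6*h == -20)))
Before skip: (3*c != -2 ==> (c + (1/4)*h == 14 ==> (3*h >= 5 <==> 2*h == 6))) && ((!(3*c != -2)) ==> (c + (1/4)*h == 14 ==> (3*c + 9*h >= -34 <==> 2*c + 6*h == -20)))
Answer: WP = (3*c != -2 ==> (c + (1/4)*h == 14 ==> (3*h >= 5 <==> 2*h == 6))) && ((!(3*c != -2)) ==> (c + (1/4)*h == 14 ==> (3*c + 9*h >= -34 <==> 2*c + 6*h == -20)))


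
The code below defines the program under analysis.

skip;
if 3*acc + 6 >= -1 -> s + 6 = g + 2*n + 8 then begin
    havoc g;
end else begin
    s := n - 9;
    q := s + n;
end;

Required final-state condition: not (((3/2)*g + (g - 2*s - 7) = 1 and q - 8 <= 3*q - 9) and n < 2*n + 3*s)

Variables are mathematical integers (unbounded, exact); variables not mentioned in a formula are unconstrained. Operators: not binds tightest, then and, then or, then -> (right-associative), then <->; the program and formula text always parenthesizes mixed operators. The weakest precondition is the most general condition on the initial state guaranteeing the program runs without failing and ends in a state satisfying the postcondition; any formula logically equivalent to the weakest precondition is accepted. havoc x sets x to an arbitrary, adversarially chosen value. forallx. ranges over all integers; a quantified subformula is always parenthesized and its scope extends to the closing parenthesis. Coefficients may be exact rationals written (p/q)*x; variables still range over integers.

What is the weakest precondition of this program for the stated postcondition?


Working backward. After the program, the postcondition not (((3/2)*g + (g - 2*s - 7) = 1 and q - 8 <= 3*q - 9) and n < 2*n + 3*s) must hold; in canonical form it is not ((5/2)*g = 2*s + 8 and 2*q >= 1 and n + 3*s > 0).
Then branch requires forall g_1. (not ((5/2)*g_1 = 2*s + 8 and 2*q >= 1 and n + 3*s > 0)); else branch requires not ((5/2)*g = 2*n - 10 and 4*n >= 19 and 4*n > 27).
Before the if: ((3*acc >= -7 -> s = g + 2*n + 2) -> (forall g_1. (not ((5/2)*g_1 = 2*s + 8 and 2*q >= 1 and n + 3*s > 0)))) and ((not (3*acc >= -7 -> s = g + 2*n + 2)) -> (not ((5/2)*g = 2*n - 10 and 4*n >= 19 and 4*n > 27)))
Before skip: ((3*acc >= -7 -> s = g + 2*n + 2) -> (forall g_1. (not ((5/2)*g_1 = 2*s + 8 and 2*q >= 1 and n + 3*s > 0)))) and ((not (3*acc >= -7 -> s = g + 2*n + 2)) -> (not ((5/2)*g = 2*n - 10 and 4*n >= 19 and 4*n > 27)))
Answer: WP = ((3*acc >= -7 -> s = g + 2*n + 2) -> (forall g_1. (not ((5/2)*g_1 = 2*s + 8 and 2*q >= 1 and n + 3*s > 0)))) and ((not (3*acc >= -7 -> s = g + 2*n + 2)) -> (not ((5/2)*g = 2*n - 10 and 4*n >= 19 and 4*n > 27)))


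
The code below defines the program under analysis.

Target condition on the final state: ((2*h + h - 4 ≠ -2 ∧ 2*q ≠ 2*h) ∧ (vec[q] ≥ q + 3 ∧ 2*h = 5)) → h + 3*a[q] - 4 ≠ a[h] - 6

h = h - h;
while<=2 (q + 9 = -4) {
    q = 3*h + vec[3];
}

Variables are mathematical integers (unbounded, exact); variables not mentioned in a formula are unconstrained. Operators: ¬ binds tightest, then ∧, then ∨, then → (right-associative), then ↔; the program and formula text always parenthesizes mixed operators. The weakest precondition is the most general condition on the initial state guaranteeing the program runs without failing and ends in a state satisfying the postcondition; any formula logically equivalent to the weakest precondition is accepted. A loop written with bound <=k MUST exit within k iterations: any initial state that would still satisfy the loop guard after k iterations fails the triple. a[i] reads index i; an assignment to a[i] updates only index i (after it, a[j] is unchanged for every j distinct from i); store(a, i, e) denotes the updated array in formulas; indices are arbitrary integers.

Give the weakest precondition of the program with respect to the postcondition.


Working backward. After the program, the postcondition ((2*h + h - 4 ≠ -2 ∧ 2*q ≠ 2*h) ∧ (vec[q] ≥ q + 3 ∧ 2*h = 5)) → h + 3*a[q] - 4 ≠ a[h] - 6 must hold; in canonical form it is (3*h ≠ 2 ∧ 2*q ≠ 2*h ∧ vec[q] ≥ q + 3 ∧ 2*h = 5) → 3*a[q] + h ≠ a[h] - 2.
Before the loop (bound <=2), unroll the exhaustion recursion (WP_0 = exit-now case; WP_j = one more guarded iteration, up to j = 2):
  WP_0: (¬(q = -13)) ∧ ((3*h ≠ 2 ∧ 2*q ≠ 2*h ∧ vec[q] ≥ q + 3 ∧ 2*h = 5) → 3*a[q] + h ≠ a[h] - 2)
  WP_1: (q = -13 → ((¬(vec[3] + 3*h = -13)) ∧ ((3*h ≠ 2 ∧ 2*vec[3] + 4*h ≠ 0 ∧ vec[vec[3] + 3*h] ≥ vec[3] + 3*h + 3 ∧ 2*h = 5) → 3*a[vec[3] + 3*h] + h ≠ a[h] - 2))) ∧ ((¬(q = -13)) → ((3*h ≠ 2 ∧ 2*q ≠ 2*h ∧ vec[q] ≥ q + 3 ∧ 2*h = 5) → 3*a[q] + h ≠ a[h] - 2))
  WP_2: (q = -13 → ((vec[3] + 3*h = -13 → ((¬(vec[3] + 3*h = -13)) ∧ ((3*h ≠ 2 ∧ 2*vec[3] + 4*h ≠ 0 ∧ vec[vec[3] + 3*h] ≥ vec[3] + 3*h + 3 ∧ 2*h = 5) → 3*a[vec[3] + 3*h] + h ≠ a[h] - 2))) ∧ ((¬(vec[3] + 3*h = -13)) → ((3*h ≠ 2 ∧ 2*vec[3] + 4*h ≠ 0 ∧ vec[vec[3] + 3*h] ≥ vec[3] + 3*h + 3 ∧ 2*h = 5) → 3*a[vec[3] + 3*h] + h ≠ a[h] - 2)))) ∧ ((¬(q = -13)) → ((3*h ≠ 2 ∧ 2*q ≠ 2*h ∧ vec[q] ≥ q + 3 ∧ 2*h = 5) → 3*a[q] + h ≠ a[h] - 2))
So before the loop: (q = -13 → ((vec[3] + 3*h = -13 → ((¬(vec[3] + 3*h = -13)) ∧ ((3*h ≠ 2 ∧ 2*vec[3] + 4*h ≠ 0 ∧ vec[vec[3] + 3*h] ≥ vec[3] + 3*h + 3 ∧ 2*h = 5) → 3*a[vec[3] + 3*h] + h ≠ a[h] - 2))) ∧ ((¬(vec[3] + 3*h = -13)) → ((3*h ≠ 2 ∧ 2*vec[3] + 4*h ≠ 0 ∧ vec[vec[3] + 3*h] ≥ vec[3] + 3*h + 3 ∧ 2*h = 5) → 3*a[vec[3] + 3*h] + h ≠ a[h] - 2)))) ∧ ((¬(q = -13)) → ((3*h ≠ 2 ∧ 2*q ≠ 2*h ∧ vec[q] ≥ q + 3 ∧ 2*h = 5) → 3*a[q] + h ≠ a[h] - 2))
Before h := h - h: q = -13 → (vec[3] = -13 → (¬(vec[3] = -13)))
Answer: WP = q = -13 → (vec[3] = -13 → (¬(vec[3] = -13)))


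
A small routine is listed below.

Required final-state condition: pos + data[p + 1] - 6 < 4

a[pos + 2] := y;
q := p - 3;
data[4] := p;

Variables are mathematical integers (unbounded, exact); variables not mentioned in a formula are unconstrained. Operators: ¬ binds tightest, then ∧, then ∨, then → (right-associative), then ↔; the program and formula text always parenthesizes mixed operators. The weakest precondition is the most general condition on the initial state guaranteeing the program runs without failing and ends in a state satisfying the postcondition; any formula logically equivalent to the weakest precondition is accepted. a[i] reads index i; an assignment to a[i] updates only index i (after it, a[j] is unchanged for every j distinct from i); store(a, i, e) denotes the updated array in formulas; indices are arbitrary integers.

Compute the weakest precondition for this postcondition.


Working backward. After the program, the postcondition pos + data[p + 1] - 6 < 4 must hold; in canonical form it is data[p + 1] + pos < 10.
Before data[4] := p: store(data, 4, p)[p + 1] + pos < 10
Before q := p - 3: store(data, 4, p)[p + 1] + pos < 10
Before a[pos + 2] := y: store(data, 4, p)[p + 1] + pos < 10
Answer: WP = store(data, 4, p)[p + 1] + pos < 10


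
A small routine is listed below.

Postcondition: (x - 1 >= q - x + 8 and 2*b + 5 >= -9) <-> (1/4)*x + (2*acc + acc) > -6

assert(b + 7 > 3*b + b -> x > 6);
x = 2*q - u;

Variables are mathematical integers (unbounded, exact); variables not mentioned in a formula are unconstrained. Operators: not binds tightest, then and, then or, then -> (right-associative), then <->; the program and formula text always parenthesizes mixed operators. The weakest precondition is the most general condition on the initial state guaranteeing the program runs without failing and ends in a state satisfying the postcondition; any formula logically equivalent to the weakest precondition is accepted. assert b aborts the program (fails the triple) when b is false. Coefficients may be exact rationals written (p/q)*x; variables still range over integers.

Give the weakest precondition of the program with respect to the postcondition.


Working backward. After the program, the postcondition (x - 1 >= q - x + 8 and 2*b + 5 >= -9) <-> (1/4)*x + (2*acc + acc) > -6 must hold; in canonical form it is (2*x >= q + 9 and 2*b >= -14) <-> 3*acc + (1/4)*x > -6.
Before x := 2*q - u: (3*q >= 2*u + 9 and 2*b >= -14) <-> 3*acc + (1/2)*q > (1/4)*u - 6
Before assert b + 7 > 3*b + b -> x > 6: (3*b < 7 -> x > 6) and ((3*q >= 2*u + 9 and 2*b >= -14) <-> 3*acc + (1/2)*q > (1/4)*u - 6)
Answer: WP = (3*b < 7 -> x > 6) and ((3*q >= 2*u + 9 and 2*b >= -14) <-> 3*acc + (1/2)*q > (1/4)*u - 6)


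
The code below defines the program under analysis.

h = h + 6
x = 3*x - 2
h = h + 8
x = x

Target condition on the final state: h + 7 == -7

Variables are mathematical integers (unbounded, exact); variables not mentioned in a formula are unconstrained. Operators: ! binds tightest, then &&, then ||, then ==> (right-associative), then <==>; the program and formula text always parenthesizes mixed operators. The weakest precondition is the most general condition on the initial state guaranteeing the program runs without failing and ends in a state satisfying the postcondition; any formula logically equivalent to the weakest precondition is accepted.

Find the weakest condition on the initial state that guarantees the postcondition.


Working backward. After the program, the postcondition h + 7 == -7 must hold; in canonical form it is h == -14.
Before x := x: h == -14
Before h := h + 8: h == -22
Before x := 3*x - 2: h == -22
Before h := h + 6: h == -28
Answer: WP = h == -28


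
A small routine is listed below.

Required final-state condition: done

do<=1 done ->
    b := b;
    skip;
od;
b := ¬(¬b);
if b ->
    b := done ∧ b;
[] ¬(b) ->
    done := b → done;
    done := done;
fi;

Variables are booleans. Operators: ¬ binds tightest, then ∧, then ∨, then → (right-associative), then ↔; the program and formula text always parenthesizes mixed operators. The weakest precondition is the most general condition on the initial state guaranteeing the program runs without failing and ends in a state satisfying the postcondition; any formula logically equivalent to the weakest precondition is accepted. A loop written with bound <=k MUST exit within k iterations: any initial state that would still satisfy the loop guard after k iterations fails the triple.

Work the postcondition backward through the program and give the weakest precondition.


Working backward. After the program, done must hold.
Then branch requires done; else branch requires b → done.
Before the if: (b → done) ∧ ((¬b) → (b → done))
Before b := ¬(¬b): (b → done) ∧ ((¬b) → (b → done))
Before the loop (bound <=1), unroll the exhaustion recursion (WP_0 = exit-now case; WP_j = one more guarded iteration, up to j = 1):
  WP_0: (¬done) ∧ (b → done) ∧ ((¬b) → (b → done))
  WP_1: (done → ((¬done) ∧ (b → done) ∧ ((¬b) → (b → done)))) ∧ ((¬done) → ((b → done) ∧ ((¬b) → (b → done))))
So before the loop: (done → ((¬done) ∧ (b → done) ∧ ((¬b) → (b → done)))) ∧ ((¬done) → ((b → done) ∧ ((¬b) → (b → done))))
Answer: WP = (done → ((¬done) ∧ (b → done) ∧ ((¬b) → (b → done)))) ∧ ((¬done) → ((b → done) ∧ ((¬b) → (b → done))))


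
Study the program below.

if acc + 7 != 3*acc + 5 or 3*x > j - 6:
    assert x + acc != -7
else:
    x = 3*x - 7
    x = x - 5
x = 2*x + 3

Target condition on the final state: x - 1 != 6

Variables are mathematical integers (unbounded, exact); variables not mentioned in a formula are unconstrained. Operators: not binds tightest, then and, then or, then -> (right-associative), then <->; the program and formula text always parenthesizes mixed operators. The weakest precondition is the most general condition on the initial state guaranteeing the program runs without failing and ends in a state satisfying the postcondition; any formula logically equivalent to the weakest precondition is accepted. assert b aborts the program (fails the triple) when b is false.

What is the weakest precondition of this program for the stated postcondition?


Working backward. After the program, the postcondition x - 1 != 6 must hold; in canonical form it is x != 7.
Before x := 2*x + 3: 2*x != 4
Then branch requires acc + x != -7 and 2*x != 4; else branch requires 6*x != 28.
Before the if: ((2*acc != 2 or 3*x > j - 6) -> (acc + x != -7 and 2*x != 4)) and ((not (2*acc != 2 or 3*x > j - 6)) -> 6*x != 28)
Answer: WP = ((2*acc != 2 or 3*x > j - 6) -> (acc + x != -7 and 2*x != 4)) and ((not (2*acc != 2 or 3*x > j - 6)) -> 6*x != 28)


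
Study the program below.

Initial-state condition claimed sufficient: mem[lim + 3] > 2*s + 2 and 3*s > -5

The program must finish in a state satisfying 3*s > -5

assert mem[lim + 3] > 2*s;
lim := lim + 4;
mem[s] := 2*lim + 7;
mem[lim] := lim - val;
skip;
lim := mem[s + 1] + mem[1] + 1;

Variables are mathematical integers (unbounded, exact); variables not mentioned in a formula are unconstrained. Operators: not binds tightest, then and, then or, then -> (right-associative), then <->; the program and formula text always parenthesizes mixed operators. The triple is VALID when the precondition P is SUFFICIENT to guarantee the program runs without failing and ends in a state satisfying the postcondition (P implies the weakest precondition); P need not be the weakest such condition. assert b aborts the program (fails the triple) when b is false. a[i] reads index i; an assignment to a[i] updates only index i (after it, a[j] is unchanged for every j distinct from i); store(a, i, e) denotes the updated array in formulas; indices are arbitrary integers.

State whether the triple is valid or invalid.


Working backward. After the program, 3*s > -5 must hold.
Before lim := mem[s + 1] + mem[1] + 1: 3*s > -5
Before skip: 3*s > -5
Before mem[lim] := lim - val: 3*s > -5
Before mem[s] := 2*lim + 7: 3*s > -5
Before lim := lim + 4: 3*s > -5
Before assert mem[lim + 3] > 2*s: mem[lim + 3] > 2*s and 3*s > -5
The weakest precondition is mem[lim + 3] > 2*s and 3*s > -5.
Check whether mem[lim + 3] > 2*s + 2 and 3*s > -5 implies it.
Every state satisfying the precondition satisfies the weakest precondition: the implication holds.
Answer: valid
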